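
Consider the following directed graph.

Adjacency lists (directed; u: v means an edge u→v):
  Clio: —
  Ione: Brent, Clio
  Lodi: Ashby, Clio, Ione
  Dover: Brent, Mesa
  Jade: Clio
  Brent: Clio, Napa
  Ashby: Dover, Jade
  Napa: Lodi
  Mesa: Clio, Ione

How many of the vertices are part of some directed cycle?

7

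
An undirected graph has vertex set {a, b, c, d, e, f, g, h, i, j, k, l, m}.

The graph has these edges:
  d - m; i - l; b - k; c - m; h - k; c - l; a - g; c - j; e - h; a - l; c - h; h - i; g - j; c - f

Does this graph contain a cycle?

DFS, tracking each vertex's parent; an edge to a visited non-parent vertex closes a cycle.
Start from b:
visit b (parent –)
  visit k (parent b)
    k–b: parent, skip
    visit h (parent k)
      visit c (parent h)
        visit j (parent c)
          j–c: parent, skip
          visit g (parent j)
            g–j: parent, skip
            visit a (parent g)
              visit l (parent a)
                l–c: c visited and ≠ parent → cycle
Cycle: c – j – g – a – l – c.

Yes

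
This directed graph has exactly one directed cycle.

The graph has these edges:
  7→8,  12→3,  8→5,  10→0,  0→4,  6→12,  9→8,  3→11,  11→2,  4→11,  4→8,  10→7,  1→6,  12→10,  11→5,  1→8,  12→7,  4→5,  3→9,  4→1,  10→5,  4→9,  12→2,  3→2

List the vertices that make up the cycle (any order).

DFS with gray/black marking from 1:
1 gray
  6 gray
    12 gray
      3 gray
        11 gray
          5 gray
          5 black
          2 gray
          2 black
        11 black
        9 gray
          8 gray
            8→5: 5 black — skip
          8 black
        9 black
        3→2: 2 black — skip
      3 black
      12→2: 2 black — skip
      10 gray
        7 gray
          7→8: 8 black — skip
        7 black
        0 gray
          4 gray
            4→8: 8 black — skip
            4→9: 9 black — skip
            4→5: 5 black — skip
            4→11: 11 black — skip
            4→1: 1 is gray → back edge
Back edge closes the cycle 1 → 6 → 12 → 10 → 0 → 4 → 1; its vertices are {0, 1, 4, 6, 10, 12}.

0, 1, 4, 6, 10, 12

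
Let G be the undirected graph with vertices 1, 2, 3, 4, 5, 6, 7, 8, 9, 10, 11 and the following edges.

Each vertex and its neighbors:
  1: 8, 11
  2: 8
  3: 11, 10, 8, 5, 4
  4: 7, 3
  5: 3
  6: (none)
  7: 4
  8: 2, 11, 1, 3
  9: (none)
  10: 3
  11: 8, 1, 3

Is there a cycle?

DFS, tracking each vertex's parent; an edge to a visited non-parent vertex closes a cycle.
Start from 11:
visit 11 (parent –)
  visit 8 (parent 11)
    visit 2 (parent 8)
      2–8: parent, skip
    8–11: parent, skip
    visit 1 (parent 8)
      1–8: parent, skip
      1–11: 11 visited and ≠ parent → cycle
Cycle: 11 – 8 – 1 – 11.

Yes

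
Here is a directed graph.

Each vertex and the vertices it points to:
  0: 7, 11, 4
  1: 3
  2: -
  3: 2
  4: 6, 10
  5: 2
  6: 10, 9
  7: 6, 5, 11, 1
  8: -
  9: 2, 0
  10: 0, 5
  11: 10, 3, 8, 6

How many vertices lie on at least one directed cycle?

7

A vertex is on a directed cycle iff it belongs to a strongly connected component of size ≥ 2 (or has a self-loop).
The vertices on cycles are {0, 4, 6, 7, 9, 10, 11} — 7 in total.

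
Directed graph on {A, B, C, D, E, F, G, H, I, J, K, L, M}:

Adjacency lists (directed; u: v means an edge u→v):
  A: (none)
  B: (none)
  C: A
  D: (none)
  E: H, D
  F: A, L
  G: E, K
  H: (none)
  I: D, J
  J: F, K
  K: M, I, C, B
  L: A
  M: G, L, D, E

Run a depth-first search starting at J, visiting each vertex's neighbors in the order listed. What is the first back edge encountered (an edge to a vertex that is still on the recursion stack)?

DFS from J (visiting each vertex's neighbors in the order listed); mark gray on enter, black on exit:
J gray
  F gray
    A gray
    A black
    L gray
      L→A: A black — skip
    L black
  F black
  K gray
    M gray
      G gray
        E gray
          H gray
          H black
          D gray
          D black
        E black
        G→K: K is gray → back edge
First back edge: G → K.

G->K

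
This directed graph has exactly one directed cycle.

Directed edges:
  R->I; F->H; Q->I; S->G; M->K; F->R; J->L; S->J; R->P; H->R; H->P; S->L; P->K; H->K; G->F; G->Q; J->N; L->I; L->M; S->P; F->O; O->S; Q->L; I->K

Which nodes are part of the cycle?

F, G, O, S

DFS with gray/black marking from O:
O gray
  S gray
    G gray
      F gray
        R gray
          P gray
            K gray
            K black
          P black
          I gray
            I→K: K black — skip
          I black
        R black
        F→O: O is gray → back edge
Back edge closes the cycle O → S → G → F → O; its vertices are {F, G, O, S}.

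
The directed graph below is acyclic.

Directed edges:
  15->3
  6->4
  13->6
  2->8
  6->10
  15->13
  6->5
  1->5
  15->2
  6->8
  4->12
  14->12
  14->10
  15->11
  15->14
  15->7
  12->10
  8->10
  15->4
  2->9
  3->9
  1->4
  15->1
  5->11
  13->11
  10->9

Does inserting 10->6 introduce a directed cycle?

Yes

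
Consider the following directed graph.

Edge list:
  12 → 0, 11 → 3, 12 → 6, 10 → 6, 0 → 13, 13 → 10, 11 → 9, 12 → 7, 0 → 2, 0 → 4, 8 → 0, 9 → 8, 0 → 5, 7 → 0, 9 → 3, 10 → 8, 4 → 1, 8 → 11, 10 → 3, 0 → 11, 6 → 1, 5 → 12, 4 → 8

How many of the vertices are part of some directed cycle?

A vertex is on a directed cycle iff it belongs to a strongly connected component of size ≥ 2 (or has a self-loop).
The vertices on cycles are {0, 4, 5, 7, 8, 9, 10, 11, 12, 13} — 10 in total.

10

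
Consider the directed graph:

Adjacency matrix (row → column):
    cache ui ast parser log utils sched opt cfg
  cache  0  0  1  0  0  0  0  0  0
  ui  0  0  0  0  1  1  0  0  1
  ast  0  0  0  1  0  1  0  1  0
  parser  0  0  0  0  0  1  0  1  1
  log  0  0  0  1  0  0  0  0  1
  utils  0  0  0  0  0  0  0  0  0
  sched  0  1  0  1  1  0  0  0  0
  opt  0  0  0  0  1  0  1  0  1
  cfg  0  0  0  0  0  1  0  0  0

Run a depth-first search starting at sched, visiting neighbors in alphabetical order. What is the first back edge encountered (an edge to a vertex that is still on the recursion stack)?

opt→log

DFS from sched (visiting neighbors in alphabetical order); mark gray on enter, black on exit:
sched gray
  log gray
    cfg gray
      utils gray
      utils black
    cfg black
    parser gray
      parser→cfg: cfg black — skip
      opt gray
        opt→cfg: cfg black — skip
        opt→log: log is gray → back edge
First back edge: opt → log.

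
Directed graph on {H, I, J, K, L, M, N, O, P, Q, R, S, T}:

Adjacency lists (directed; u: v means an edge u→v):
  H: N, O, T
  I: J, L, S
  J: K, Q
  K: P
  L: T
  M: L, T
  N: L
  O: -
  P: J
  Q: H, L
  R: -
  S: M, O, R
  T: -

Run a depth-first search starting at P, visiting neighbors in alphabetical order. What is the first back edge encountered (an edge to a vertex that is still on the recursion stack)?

K->P

DFS from P (visiting neighbors in alphabetical order); mark gray on enter, black on exit:
P gray
  J gray
    K gray
      K→P: P is gray → back edge
First back edge: K → P.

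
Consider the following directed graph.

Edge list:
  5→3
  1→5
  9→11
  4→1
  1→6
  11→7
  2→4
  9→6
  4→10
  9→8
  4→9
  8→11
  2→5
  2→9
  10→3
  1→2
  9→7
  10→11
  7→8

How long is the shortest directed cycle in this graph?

3

For each vertex v, BFS finds the shortest path from v back to v.
The shortest such closed walk is 2 → 4 → 1 → 2, length 3.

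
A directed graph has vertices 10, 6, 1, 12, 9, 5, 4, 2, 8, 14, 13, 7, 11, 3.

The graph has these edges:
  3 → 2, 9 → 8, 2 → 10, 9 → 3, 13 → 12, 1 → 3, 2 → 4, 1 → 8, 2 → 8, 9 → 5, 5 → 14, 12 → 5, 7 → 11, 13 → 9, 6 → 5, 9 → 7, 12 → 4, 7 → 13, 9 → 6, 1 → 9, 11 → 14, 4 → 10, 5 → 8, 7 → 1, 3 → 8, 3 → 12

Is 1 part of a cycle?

Yes

1 is on a cycle iff 1 can reach itself via ≥1 edge.
1 → 9 → 7 → 1 — yes.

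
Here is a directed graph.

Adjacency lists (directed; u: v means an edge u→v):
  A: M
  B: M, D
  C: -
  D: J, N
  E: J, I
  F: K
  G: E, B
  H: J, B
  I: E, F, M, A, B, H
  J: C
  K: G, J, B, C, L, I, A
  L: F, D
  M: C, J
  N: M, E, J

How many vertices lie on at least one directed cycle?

A vertex is on a directed cycle iff it belongs to a strongly connected component of size ≥ 2 (or has a self-loop).
The vertices on cycles are {B, D, E, F, G, H, I, K, L, N} — 10 in total.

10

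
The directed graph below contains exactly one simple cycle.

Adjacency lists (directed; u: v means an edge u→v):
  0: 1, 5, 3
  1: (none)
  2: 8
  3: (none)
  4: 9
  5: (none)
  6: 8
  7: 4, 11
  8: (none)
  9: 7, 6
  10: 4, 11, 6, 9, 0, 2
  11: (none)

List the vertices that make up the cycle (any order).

4, 7, 9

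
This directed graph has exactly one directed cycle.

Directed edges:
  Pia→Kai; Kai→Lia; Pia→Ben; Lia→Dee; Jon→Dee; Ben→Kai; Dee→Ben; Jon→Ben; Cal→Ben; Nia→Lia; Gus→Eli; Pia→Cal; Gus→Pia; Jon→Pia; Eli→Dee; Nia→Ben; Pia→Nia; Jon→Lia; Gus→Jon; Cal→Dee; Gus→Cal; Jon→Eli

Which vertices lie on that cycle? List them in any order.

DFS with gray/black marking from Lia:
Lia gray
  Dee gray
    Ben gray
      Kai gray
        Kai→Lia: Lia is gray → back edge
Back edge closes the cycle Lia → Dee → Ben → Kai → Lia; its vertices are {Ben, Dee, Kai, Lia}.

Ben, Dee, Kai, Lia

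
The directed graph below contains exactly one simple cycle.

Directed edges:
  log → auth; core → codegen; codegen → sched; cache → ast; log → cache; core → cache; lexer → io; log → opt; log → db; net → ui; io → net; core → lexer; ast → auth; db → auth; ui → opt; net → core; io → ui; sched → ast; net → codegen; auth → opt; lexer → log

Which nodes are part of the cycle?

io, net, core, lexer

DFS with gray/black marking from lexer:
lexer gray
  log gray
    auth gray
      opt gray
      opt black
    auth black
    cache gray
      ast gray
        ast→auth: auth black — skip
      ast black
    cache black
    log→opt: opt black — skip
    db gray
      db→auth: auth black — skip
    db black
  log black
  io gray
    net gray
      ui gray
        ui→opt: opt black — skip
      ui black
      codegen gray
        sched gray
          sched→ast: ast black — skip
        sched black
      codegen black
      core gray
        core→cache: cache black — skip
        core→codegen: codegen black — skip
        core→lexer: lexer is gray → back edge
Back edge closes the cycle lexer → io → net → core → lexer; its vertices are {io, net, core, lexer}.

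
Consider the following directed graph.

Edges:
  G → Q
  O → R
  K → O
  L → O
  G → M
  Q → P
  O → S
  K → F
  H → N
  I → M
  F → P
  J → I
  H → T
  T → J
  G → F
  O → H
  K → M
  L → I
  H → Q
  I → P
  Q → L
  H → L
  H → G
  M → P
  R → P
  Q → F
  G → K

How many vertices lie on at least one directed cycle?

6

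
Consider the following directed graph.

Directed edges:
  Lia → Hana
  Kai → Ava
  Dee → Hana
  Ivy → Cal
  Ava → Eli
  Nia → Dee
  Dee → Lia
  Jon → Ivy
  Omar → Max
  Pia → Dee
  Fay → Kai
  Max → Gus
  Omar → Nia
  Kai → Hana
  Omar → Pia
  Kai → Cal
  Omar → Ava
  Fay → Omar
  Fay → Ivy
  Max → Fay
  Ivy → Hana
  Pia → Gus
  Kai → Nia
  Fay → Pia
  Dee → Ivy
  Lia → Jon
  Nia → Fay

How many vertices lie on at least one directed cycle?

A vertex is on a directed cycle iff it belongs to a strongly connected component of size ≥ 2 (or has a self-loop).
The vertices on cycles are {Fay, Kai, Max, Nia, Omar} — 5 in total.

5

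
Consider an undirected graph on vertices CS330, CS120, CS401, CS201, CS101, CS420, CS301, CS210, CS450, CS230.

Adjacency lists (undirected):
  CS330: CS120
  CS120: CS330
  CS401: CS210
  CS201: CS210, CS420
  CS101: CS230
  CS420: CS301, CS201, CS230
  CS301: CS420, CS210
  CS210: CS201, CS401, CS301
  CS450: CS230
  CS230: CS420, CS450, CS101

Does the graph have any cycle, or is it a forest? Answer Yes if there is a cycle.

DFS, tracking each vertex's parent; an edge to a visited non-parent vertex closes a cycle.
Start from CS120:
visit CS120 (parent –)
  visit CS330 (parent CS120)
    CS330–CS120: parent, skip
visit CS401 (parent –)
  visit CS210 (parent CS401)
    visit CS201 (parent CS210)
      CS201–CS210: parent, skip
      visit CS420 (parent CS201)
        visit CS301 (parent CS420)
          CS301–CS420: parent, skip
          CS301–CS210: CS210 visited and ≠ parent → cycle
Cycle: CS210 – CS201 – CS420 – CS301 – CS210.

Yes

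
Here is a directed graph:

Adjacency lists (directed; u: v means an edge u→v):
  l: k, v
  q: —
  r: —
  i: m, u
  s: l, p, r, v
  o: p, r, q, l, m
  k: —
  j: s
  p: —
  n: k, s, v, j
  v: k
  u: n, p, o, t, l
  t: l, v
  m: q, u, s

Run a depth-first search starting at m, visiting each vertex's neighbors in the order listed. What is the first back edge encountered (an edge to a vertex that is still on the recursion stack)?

DFS from m (visiting each vertex's neighbors in the order listed); mark gray on enter, black on exit:
m gray
  q gray
  q black
  u gray
    n gray
      k gray
      k black
      s gray
        l gray
          l→k: k black — skip
          v gray
            v→k: k black — skip
          v black
        l black
        p gray
        p black
        r gray
        r black
        s→v: v black — skip
      s black
      n→v: v black — skip
      j gray
        j→s: s black — skip
      j black
    n black
    u→p: p black — skip
    o gray
      o→p: p black — skip
      o→r: r black — skip
      o→q: q black — skip
      o→l: l black — skip
      o→m: m is gray → back edge
First back edge: o → m.

o->m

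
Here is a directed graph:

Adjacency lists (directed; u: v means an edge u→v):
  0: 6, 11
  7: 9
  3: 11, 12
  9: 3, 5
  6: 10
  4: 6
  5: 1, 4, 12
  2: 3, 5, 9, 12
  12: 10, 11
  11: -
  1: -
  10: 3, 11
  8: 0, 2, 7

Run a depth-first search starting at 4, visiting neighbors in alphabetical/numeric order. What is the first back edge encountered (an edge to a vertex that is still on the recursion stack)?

DFS from 4 (visiting neighbors in alphabetical/numeric order); mark gray on enter, black on exit:
4 gray
  6 gray
    10 gray
      3 gray
        11 gray
        11 black
        12 gray
          12→10: 10 is gray → back edge
First back edge: 12 → 10.

12→10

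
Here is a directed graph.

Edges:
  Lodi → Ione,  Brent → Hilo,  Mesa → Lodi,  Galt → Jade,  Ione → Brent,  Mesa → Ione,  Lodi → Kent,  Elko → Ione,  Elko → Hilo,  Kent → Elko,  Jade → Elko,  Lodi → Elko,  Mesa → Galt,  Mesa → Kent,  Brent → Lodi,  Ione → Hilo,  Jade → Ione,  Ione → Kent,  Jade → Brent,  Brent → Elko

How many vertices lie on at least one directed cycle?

5

A vertex is on a directed cycle iff it belongs to a strongly connected component of size ≥ 2 (or has a self-loop).
The vertices on cycles are {Elko, Ione, Kent, Lodi, Brent} — 5 in total.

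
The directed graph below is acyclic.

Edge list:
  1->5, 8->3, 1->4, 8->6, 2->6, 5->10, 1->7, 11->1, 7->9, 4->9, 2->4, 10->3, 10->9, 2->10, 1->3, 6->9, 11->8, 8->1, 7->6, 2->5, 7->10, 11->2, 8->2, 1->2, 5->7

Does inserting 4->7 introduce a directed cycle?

No

Adding 4→7 creates a cycle iff 7 can already reach 4.
Explore from 7: no path reaches 4. The graph stays acyclic.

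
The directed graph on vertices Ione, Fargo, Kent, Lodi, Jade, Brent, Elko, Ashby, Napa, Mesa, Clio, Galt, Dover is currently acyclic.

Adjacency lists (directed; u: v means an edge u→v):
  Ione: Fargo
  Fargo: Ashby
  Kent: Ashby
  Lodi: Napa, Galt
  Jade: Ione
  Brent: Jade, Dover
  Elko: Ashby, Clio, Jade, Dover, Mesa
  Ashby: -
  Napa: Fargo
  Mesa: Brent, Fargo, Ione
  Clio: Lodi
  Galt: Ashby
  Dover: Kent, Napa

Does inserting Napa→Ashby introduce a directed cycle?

No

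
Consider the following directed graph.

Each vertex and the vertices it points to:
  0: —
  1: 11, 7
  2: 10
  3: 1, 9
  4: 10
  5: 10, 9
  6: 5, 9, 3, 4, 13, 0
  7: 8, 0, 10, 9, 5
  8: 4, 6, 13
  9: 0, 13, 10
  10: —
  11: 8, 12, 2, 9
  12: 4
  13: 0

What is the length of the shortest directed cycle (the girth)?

5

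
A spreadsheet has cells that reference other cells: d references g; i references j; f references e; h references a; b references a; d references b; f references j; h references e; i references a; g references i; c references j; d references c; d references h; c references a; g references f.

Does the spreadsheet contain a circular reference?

No

DFS with white/gray/black marking, starting from d:
d gray
  h gray
    a gray
    a black
    e gray
    e black
  h black
  b gray
    b→a: a black — skip
  b black
  c gray
    j gray
    j black
    c→a: a black — skip
  c black
  g gray
    f gray
      f→e: e black — skip
      f→j: j black — skip
    f black
    i gray
      i→a: a black — skip
      i→j: j black — skip
    i black
  g black
d black
Every edge goes to a white or black vertex — no back edge, so the graph is acyclic.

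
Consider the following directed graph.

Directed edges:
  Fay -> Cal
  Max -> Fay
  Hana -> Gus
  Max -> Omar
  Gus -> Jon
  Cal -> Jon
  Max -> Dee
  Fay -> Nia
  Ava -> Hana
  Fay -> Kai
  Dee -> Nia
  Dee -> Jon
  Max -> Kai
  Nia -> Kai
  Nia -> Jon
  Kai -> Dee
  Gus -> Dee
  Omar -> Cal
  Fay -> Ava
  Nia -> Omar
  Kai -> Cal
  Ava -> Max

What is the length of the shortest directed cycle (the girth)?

3

For each vertex v, BFS finds the shortest path from v back to v.
The shortest such closed walk is Fay → Ava → Max → Fay, length 3.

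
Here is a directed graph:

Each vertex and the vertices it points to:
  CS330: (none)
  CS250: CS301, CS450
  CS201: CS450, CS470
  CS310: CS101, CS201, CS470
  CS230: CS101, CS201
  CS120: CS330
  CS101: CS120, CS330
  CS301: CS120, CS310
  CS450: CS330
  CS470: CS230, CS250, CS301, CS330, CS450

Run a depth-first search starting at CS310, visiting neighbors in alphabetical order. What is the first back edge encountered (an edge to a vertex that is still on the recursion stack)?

DFS from CS310 (visiting neighbors in alphabetical order); mark gray on enter, black on exit:
CS310 gray
  CS101 gray
    CS120 gray
      CS330 gray
      CS330 black
    CS120 black
    CS101→CS330: CS330 black — skip
  CS101 black
  CS201 gray
    CS450 gray
      CS450→CS330: CS330 black — skip
    CS450 black
    CS470 gray
      CS230 gray
        CS230→CS101: CS101 black — skip
        CS230→CS201: CS201 is gray → back edge
First back edge: CS230 → CS201.

CS230→CS201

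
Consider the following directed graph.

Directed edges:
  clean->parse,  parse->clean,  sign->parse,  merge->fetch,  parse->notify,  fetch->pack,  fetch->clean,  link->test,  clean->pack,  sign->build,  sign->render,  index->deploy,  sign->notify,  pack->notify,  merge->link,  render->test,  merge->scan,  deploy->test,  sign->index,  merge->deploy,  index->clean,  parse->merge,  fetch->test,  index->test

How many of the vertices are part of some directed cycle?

A vertex is on a directed cycle iff it belongs to a strongly connected component of size ≥ 2 (or has a self-loop).
The vertices on cycles are {clean, fetch, merge, parse} — 4 in total.

4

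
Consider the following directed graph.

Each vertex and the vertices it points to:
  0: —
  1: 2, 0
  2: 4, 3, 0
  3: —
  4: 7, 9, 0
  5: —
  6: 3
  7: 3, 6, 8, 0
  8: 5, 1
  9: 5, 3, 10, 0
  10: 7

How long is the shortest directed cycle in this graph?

For each vertex v, BFS finds the shortest path from v back to v.
The shortest such closed walk is 4 → 7 → 8 → 1 → 2 → 4, length 5.

5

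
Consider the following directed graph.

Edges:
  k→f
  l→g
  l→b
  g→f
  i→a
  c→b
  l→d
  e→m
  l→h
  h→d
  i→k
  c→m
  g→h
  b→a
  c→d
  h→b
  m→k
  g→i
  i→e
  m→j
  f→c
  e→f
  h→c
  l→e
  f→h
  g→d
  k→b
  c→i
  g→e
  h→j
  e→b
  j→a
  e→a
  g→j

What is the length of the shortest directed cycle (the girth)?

For each vertex v, BFS finds the shortest path from v back to v.
The shortest such closed walk is f → c → i → k → f, length 4.

4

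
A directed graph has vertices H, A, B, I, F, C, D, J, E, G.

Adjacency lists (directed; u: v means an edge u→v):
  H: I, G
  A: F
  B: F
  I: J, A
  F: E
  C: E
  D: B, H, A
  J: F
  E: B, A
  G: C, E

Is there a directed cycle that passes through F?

Yes

F is on a cycle iff F can reach itself via ≥1 edge.
F → E → B → F — yes.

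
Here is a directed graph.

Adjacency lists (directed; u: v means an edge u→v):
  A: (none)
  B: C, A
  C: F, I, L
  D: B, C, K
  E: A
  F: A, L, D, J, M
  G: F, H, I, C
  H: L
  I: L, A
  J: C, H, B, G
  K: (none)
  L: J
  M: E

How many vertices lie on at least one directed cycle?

9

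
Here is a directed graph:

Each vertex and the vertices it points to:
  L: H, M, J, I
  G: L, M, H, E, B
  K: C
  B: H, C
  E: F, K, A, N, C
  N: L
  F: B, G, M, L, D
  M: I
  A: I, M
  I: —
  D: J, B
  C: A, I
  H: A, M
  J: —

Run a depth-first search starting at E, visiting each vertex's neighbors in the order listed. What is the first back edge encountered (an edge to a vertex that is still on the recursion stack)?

DFS from E (visiting each vertex's neighbors in the order listed); mark gray on enter, black on exit:
E gray
  F gray
    B gray
      H gray
        A gray
          I gray
          I black
          M gray
            M→I: I black — skip
          M black
        A black
        H→M: M black — skip
      H black
      C gray
        C→A: A black — skip
        C→I: I black — skip
      C black
    B black
    G gray
      L gray
        L→H: H black — skip
        L→M: M black — skip
        J gray
        J black
        L→I: I black — skip
      L black
      G→M: M black — skip
      G→H: H black — skip
      G→E: E is gray → back edge
First back edge: G → E.

G→E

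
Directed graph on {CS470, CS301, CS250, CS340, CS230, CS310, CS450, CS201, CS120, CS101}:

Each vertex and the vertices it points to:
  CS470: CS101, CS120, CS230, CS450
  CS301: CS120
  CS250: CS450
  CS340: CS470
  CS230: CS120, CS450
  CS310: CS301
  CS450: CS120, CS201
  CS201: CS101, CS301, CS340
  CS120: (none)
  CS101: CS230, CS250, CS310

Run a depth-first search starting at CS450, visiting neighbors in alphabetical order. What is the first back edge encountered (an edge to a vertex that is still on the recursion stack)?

DFS from CS450 (visiting neighbors in alphabetical order); mark gray on enter, black on exit:
CS450 gray
  CS120 gray
  CS120 black
  CS201 gray
    CS101 gray
      CS230 gray
        CS230→CS120: CS120 black — skip
        CS230→CS450: CS450 is gray → back edge
First back edge: CS230 → CS450.

CS230->CS450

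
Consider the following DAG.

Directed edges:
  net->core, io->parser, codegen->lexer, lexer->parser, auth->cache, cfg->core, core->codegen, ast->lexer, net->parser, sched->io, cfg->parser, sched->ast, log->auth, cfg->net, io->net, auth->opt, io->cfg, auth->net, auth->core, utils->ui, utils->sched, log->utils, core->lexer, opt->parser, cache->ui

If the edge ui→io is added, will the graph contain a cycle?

Adding ui→io creates a cycle iff io can already reach ui.
Explore from io: no path reaches ui. The graph stays acyclic.

No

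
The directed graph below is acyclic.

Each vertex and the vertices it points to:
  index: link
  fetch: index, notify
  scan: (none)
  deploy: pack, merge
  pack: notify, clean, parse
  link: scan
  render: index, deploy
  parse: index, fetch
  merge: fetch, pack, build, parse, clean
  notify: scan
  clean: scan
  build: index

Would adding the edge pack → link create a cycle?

Adding pack→link creates a cycle iff link can already reach pack.
Explore from link: no path reaches pack. The graph stays acyclic.

No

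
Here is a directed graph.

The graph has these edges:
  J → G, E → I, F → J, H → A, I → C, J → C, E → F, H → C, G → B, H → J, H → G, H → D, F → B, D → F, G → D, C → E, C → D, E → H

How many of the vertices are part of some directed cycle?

A vertex is on a directed cycle iff it belongs to a strongly connected component of size ≥ 2 (or has a self-loop).
The vertices on cycles are {C, D, E, F, G, H, I, J} — 8 in total.

8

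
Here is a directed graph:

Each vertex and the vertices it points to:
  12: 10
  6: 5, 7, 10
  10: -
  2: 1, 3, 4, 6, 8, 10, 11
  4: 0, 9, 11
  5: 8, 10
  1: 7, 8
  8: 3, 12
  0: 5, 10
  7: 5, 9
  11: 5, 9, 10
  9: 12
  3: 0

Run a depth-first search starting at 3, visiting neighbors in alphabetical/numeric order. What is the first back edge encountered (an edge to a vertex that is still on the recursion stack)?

8→3

DFS from 3 (visiting neighbors in alphabetical/numeric order); mark gray on enter, black on exit:
3 gray
  0 gray
    5 gray
      8 gray
        8→3: 3 is gray → back edge
First back edge: 8 → 3.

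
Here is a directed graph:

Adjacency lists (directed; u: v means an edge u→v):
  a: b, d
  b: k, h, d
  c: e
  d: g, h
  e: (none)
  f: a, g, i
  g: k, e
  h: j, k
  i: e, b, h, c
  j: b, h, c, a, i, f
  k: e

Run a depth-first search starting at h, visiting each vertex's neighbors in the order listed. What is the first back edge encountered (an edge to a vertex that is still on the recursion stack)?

DFS from h (visiting each vertex's neighbors in the order listed); mark gray on enter, black on exit:
h gray
  j gray
    b gray
      k gray
        e gray
        e black
      k black
      b→h: h is gray → back edge
First back edge: b → h.

b→h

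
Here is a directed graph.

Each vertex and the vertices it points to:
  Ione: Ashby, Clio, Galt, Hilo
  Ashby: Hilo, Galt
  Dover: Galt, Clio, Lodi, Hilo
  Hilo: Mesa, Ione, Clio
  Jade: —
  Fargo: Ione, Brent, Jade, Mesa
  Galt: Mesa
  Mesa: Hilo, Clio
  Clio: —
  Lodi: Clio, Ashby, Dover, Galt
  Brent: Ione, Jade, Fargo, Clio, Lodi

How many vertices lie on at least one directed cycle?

9

A vertex is on a directed cycle iff it belongs to a strongly connected component of size ≥ 2 (or has a self-loop).
The vertices on cycles are {Galt, Hilo, Ione, Lodi, Mesa, Ashby, Brent, Dover, Fargo} — 9 in total.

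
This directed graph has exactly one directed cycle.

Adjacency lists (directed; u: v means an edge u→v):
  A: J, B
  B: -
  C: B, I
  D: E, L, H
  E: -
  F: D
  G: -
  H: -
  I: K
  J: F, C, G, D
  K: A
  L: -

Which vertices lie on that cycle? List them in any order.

DFS with gray/black marking from J:
J gray
  F gray
    D gray
      E gray
      E black
      L gray
      L black
      H gray
      H black
    D black
  F black
  C gray
    B gray
    B black
    I gray
      K gray
        A gray
          A→J: J is gray → back edge
Back edge closes the cycle J → C → I → K → A → J; its vertices are {A, C, I, J, K}.

A, C, I, J, K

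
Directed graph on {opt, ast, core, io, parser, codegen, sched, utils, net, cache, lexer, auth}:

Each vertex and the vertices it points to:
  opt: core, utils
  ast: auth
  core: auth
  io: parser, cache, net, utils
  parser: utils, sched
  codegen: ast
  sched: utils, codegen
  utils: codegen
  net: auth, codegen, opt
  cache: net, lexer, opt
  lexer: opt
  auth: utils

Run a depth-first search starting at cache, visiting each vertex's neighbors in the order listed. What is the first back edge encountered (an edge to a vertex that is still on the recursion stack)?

ast->auth

DFS from cache (visiting each vertex's neighbors in the order listed); mark gray on enter, black on exit:
cache gray
  net gray
    auth gray
      utils gray
        codegen gray
          ast gray
            ast→auth: auth is gray → back edge
First back edge: ast → auth.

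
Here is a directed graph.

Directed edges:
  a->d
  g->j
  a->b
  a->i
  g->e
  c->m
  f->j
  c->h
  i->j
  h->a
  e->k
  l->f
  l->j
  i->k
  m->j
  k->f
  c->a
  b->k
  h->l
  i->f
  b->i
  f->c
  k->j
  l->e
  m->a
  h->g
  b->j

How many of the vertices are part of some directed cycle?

11

A vertex is on a directed cycle iff it belongs to a strongly connected component of size ≥ 2 (or has a self-loop).
The vertices on cycles are {a, b, c, e, f, g, h, i, k, l, m} — 11 in total.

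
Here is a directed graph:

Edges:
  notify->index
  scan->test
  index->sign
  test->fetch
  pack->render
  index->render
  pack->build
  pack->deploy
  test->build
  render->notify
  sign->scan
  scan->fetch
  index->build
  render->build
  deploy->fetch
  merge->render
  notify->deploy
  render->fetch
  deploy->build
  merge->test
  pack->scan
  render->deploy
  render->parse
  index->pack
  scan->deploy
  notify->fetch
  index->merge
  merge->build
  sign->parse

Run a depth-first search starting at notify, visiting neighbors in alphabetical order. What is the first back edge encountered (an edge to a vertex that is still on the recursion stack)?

DFS from notify (visiting neighbors in alphabetical order); mark gray on enter, black on exit:
notify gray
  deploy gray
    build gray
    build black
    fetch gray
    fetch black
  deploy black
  notify→fetch: fetch black — skip
  index gray
    index→build: build black — skip
    merge gray
      merge→build: build black — skip
      render gray
        render→build: build black — skip
        render→deploy: deploy black — skip
        render→fetch: fetch black — skip
        render→notify: notify is gray → back edge
First back edge: render → notify.

render→notify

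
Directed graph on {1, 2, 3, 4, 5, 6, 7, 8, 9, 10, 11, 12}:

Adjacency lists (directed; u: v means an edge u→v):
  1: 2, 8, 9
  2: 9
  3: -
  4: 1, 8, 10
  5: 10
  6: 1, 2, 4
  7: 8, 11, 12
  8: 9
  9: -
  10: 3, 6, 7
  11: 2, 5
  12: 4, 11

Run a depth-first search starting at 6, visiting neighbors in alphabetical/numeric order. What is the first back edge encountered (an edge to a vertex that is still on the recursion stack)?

10→6

DFS from 6 (visiting neighbors in alphabetical/numeric order); mark gray on enter, black on exit:
6 gray
  1 gray
    2 gray
      9 gray
      9 black
    2 black
    8 gray
      8→9: 9 black — skip
    8 black
    1→9: 9 black — skip
  1 black
  6→2: 2 black — skip
  4 gray
    4→1: 1 black — skip
    4→8: 8 black — skip
    10 gray
      3 gray
      3 black
      10→6: 6 is gray → back edge
First back edge: 10 → 6.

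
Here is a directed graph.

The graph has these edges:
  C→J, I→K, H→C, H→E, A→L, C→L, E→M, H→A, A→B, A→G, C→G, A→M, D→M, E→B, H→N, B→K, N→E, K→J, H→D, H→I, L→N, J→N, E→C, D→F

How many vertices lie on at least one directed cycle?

7

A vertex is on a directed cycle iff it belongs to a strongly connected component of size ≥ 2 (or has a self-loop).
The vertices on cycles are {B, C, E, J, K, L, N} — 7 in total.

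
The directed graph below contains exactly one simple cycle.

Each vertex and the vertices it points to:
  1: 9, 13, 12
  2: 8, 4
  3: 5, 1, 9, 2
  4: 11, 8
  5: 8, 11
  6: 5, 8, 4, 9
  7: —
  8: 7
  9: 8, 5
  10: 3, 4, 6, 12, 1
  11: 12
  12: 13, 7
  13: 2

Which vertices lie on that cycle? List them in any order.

DFS with gray/black marking from 12:
12 gray
  13 gray
    2 gray
      8 gray
        7 gray
        7 black
      8 black
      4 gray
        11 gray
          11→12: 12 is gray → back edge
Back edge closes the cycle 12 → 13 → 2 → 4 → 11 → 12; its vertices are {2, 4, 11, 12, 13}.

2, 4, 11, 12, 13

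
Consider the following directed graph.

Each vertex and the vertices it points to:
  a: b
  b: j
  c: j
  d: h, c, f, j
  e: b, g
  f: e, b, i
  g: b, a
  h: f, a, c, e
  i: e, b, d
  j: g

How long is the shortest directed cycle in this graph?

3

For each vertex v, BFS finds the shortest path from v back to v.
The shortest such closed walk is i → d → f → i, length 3.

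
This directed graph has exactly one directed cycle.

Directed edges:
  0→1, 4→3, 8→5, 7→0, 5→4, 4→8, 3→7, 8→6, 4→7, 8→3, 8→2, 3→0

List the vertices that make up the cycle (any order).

DFS with gray/black marking from 4:
4 gray
  7 gray
    0 gray
      1 gray
      1 black
    0 black
  7 black
  3 gray
    3→0: 0 black — skip
    3→7: 7 black — skip
  3 black
  8 gray
    8→3: 3 black — skip
    6 gray
    6 black
    2 gray
    2 black
    5 gray
      5→4: 4 is gray → back edge
Back edge closes the cycle 4 → 8 → 5 → 4; its vertices are {4, 5, 8}.

4, 5, 8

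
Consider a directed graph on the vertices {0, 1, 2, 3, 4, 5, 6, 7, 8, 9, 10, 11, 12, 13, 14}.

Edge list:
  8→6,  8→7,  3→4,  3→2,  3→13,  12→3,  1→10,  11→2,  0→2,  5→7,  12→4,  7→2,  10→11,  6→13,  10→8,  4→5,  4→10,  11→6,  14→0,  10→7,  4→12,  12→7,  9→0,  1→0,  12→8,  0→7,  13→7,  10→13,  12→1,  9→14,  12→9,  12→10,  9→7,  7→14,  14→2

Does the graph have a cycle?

Yes

DFS with white/gray/black marking, starting from 9:
9 gray
  7 gray
    14 gray
      2 gray
      2 black
      0 gray
        0→7: 7 is gray → back edge
Back edge found, so a cycle exists: 7 → 14 → 0 → 7.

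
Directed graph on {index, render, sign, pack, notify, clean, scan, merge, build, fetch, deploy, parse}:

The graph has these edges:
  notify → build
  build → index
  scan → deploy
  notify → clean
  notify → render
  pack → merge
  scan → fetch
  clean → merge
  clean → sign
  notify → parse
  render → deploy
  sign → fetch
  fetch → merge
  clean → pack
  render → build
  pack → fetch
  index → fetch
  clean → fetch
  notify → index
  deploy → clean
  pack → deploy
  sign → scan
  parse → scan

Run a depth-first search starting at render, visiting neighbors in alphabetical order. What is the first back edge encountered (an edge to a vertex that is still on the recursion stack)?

pack→deploy

DFS from render (visiting neighbors in alphabetical order); mark gray on enter, black on exit:
render gray
  build gray
    index gray
      fetch gray
        merge gray
        merge black
      fetch black
    index black
  build black
  deploy gray
    clean gray
      clean→fetch: fetch black — skip
      clean→merge: merge black — skip
      pack gray
        pack→deploy: deploy is gray → back edge
First back edge: pack → deploy.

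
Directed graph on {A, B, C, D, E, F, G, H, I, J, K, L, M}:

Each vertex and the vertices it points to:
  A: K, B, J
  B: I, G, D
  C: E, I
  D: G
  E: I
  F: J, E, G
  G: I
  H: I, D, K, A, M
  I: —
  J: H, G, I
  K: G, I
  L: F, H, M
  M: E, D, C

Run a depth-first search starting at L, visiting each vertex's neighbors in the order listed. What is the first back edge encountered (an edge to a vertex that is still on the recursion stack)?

DFS from L (visiting each vertex's neighbors in the order listed); mark gray on enter, black on exit:
L gray
  F gray
    J gray
      H gray
        I gray
        I black
        D gray
          G gray
            G→I: I black — skip
          G black
        D black
        K gray
          K→G: G black — skip
          K→I: I black — skip
        K black
        A gray
          A→K: K black — skip
          B gray
            B→I: I black — skip
            B→G: G black — skip
            B→D: D black — skip
          B black
          A→J: J is gray → back edge
First back edge: A → J.

A→J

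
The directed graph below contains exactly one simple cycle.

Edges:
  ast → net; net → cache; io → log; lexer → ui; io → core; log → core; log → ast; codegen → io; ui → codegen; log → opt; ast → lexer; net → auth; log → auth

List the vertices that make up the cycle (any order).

DFS with gray/black marking from log:
log gray
  ast gray
    lexer gray
      ui gray
        codegen gray
          io gray
            core gray
            core black
            io→log: log is gray → back edge
Back edge closes the cycle log → ast → lexer → ui → codegen → io → log; its vertices are {io, ui, ast, log, lexer, codegen}.

io, ui, ast, log, lexer, codegen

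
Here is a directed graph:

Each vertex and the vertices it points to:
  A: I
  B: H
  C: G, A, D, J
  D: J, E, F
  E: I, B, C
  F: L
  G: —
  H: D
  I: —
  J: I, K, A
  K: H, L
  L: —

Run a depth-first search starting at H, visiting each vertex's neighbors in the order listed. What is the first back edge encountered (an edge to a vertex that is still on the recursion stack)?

K→H

DFS from H (visiting each vertex's neighbors in the order listed); mark gray on enter, black on exit:
H gray
  D gray
    J gray
      I gray
      I black
      K gray
        K→H: H is gray → back edge
First back edge: K → H.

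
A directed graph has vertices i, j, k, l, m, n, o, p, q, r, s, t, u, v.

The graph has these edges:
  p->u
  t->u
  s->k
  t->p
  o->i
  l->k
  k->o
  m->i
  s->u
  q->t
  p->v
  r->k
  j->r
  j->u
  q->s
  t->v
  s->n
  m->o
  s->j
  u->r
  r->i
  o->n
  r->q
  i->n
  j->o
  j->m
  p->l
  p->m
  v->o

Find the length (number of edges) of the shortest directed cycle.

4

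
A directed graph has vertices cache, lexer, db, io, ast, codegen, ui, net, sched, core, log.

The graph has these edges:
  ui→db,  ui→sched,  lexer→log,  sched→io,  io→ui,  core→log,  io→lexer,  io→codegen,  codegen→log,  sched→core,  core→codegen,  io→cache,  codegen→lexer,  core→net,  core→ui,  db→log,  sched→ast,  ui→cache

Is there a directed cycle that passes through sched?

Yes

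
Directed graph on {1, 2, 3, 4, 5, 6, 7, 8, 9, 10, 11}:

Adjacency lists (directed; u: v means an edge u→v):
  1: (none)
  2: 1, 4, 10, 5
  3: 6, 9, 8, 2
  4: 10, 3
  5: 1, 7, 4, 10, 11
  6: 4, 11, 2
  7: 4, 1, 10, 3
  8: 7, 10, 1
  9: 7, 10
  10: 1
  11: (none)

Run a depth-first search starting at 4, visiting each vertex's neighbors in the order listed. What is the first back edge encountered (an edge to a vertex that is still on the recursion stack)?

DFS from 4 (visiting each vertex's neighbors in the order listed); mark gray on enter, black on exit:
4 gray
  10 gray
    1 gray
    1 black
  10 black
  3 gray
    6 gray
      6→4: 4 is gray → back edge
First back edge: 6 → 4.

6→4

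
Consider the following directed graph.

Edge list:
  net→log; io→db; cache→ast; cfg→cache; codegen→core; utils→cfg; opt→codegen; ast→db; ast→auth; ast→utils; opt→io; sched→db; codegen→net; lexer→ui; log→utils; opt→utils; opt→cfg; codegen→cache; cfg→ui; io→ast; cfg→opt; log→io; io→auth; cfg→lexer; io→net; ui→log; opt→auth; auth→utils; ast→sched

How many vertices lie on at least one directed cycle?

A vertex is on a directed cycle iff it belongs to a strongly connected component of size ≥ 2 (or has a self-loop).
The vertices on cycles are {io, ui, ast, cfg, log, net, opt, auth, cache, lexer, utils, codegen} — 12 in total.

12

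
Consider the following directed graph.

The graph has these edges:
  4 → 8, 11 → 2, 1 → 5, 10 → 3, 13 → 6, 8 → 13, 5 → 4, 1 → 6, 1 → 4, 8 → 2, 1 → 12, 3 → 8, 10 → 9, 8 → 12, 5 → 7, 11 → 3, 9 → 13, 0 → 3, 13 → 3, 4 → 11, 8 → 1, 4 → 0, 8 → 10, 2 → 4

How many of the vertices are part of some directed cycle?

11

A vertex is on a directed cycle iff it belongs to a strongly connected component of size ≥ 2 (or has a self-loop).
The vertices on cycles are {0, 1, 2, 3, 4, 5, 8, 9, 10, 11, 13} — 11 in total.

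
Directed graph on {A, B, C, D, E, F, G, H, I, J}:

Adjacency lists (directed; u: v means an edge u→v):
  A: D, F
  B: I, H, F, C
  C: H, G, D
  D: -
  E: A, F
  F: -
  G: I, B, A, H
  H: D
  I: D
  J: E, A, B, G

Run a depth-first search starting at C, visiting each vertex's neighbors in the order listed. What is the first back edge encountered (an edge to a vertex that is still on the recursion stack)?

DFS from C (visiting each vertex's neighbors in the order listed); mark gray on enter, black on exit:
C gray
  H gray
    D gray
    D black
  H black
  G gray
    I gray
      I→D: D black — skip
    I black
    B gray
      B→I: I black — skip
      B→H: H black — skip
      F gray
      F black
      B→C: C is gray → back edge
First back edge: B → C.

B->C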